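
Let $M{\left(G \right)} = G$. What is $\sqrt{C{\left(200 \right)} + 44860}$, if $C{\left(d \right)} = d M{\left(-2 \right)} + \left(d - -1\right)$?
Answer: $\sqrt{44661} \approx 211.33$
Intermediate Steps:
$C{\left(d \right)} = 1 - d$ ($C{\left(d \right)} = d \left(-2\right) + \left(d - -1\right) = - 2 d + \left(d + 1\right) = - 2 d + \left(1 + d\right) = 1 - d$)
$\sqrt{C{\left(200 \right)} + 44860} = \sqrt{\left(1 - 200\right) + 44860} = \sqrt{-199 + 44860} = \sqrt{44661}$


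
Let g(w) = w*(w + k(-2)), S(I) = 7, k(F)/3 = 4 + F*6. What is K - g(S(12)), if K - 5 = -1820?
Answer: -1696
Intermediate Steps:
K = -1815 (K = 5 - 1820 = -1815)
k(F) = 12 + 18*F (k(F) = 3*(4 + F*6) = 3*(4 + 6*F) = 12 + 18*F)
g(w) = w*(-24 + w) (g(w) = w*(w + (12 + 18*(-2))) = w*(w + (12 - 36)) = w*(w - 24) = w*(-24 + w))
K - g(S(12)) = -1815 - 7*(-24 + 7) = -1815 - 7*(-17) = -1815 - 1*(-119) = -1815 + 119 = -1696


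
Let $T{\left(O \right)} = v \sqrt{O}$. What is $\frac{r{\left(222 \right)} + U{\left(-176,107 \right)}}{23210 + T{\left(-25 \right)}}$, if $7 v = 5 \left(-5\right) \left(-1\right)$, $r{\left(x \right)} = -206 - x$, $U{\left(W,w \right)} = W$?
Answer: $- \frac{137384632}{5279303305} + \frac{21140 i}{1055860661} \approx -0.026023 + 2.0022 \cdot 10^{-5} i$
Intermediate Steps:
$v = \frac{25}{7}$ ($v = \frac{5 \left(-5\right) \left(-1\right)}{7} = \frac{\left(-25\right) \left(-1\right)}{7} = \frac{1}{7} \cdot 25 = \frac{25}{7} \approx 3.5714$)
$T{\left(O \right)} = \frac{25 \sqrt{O}}{7}$
$\frac{r{\left(222 \right)} + U{\left(-176,107 \right)}}{23210 + T{\left(-25 \right)}} = \frac{\left(-206 - 222\right) - 176}{23210 + \frac{25 \sqrt{-25}}{7}} = \frac{\left(-206 - 222\right) - 176}{23210 + \frac{25 \cdot 5 i}{7}} = \frac{-428 - 176}{23210 + \frac{125 i}{7}} = - 604 \frac{49 \left(23210 - \frac{125 i}{7}\right)}{26396516525} = - \frac{29596 \left(23210 - \frac{125 i}{7}\right)}{26396516525}$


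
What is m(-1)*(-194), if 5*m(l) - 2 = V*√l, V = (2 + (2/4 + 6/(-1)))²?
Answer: -388/5 - 4753*I/10 ≈ -77.6 - 475.3*I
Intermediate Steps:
V = 49/4 (V = (2 + (2*(¼) + 6*(-1)))² = (2 + (½ - 6))² = (2 - 11/2)² = (-7/2)² = 49/4 ≈ 12.250)
m(l) = ⅖ + 49*√l/20 (m(l) = ⅖ + (49*√l/4)/5 = ⅖ + 49*√l/20)
m(-1)*(-194) = (⅖ + 49*√(-1)/20)*(-194) = (⅖ + 49*I/20)*(-194) = -388/5 - 4753*I/10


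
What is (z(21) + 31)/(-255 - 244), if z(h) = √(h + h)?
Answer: -31/499 - √42/499 ≈ -0.075112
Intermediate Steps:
z(h) = √2*√h (z(h) = √(2*h) = √2*√h)
(z(21) + 31)/(-255 - 244) = (√2*√21 + 31)/(-255 - 244) = (√42 + 31)/(-499) = (31 + √42)*(-1/499) = -31/499 - √42/499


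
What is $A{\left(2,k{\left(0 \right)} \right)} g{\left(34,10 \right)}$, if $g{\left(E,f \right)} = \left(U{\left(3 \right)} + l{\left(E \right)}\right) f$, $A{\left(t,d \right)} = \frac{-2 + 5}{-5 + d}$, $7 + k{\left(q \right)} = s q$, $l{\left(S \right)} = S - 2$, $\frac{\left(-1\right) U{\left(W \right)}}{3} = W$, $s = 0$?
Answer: $- \frac{115}{2} \approx -57.5$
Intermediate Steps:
$U{\left(W \right)} = - 3 W$
$l{\left(S \right)} = -2 + S$ ($l{\left(S \right)} = S - 2 = -2 + S$)
$k{\left(q \right)} = -7$ ($k{\left(q \right)} = -7 + 0 q = -7 + 0 = -7$)
$A{\left(t,d \right)} = \frac{3}{-5 + d}$
$g{\left(E,f \right)} = f \left(-11 + E\right)$ ($g{\left(E,f \right)} = \left(\left(-3\right) 3 + \left(-2 + E\right)\right) f = \left(-9 + \left(-2 + E\right)\right) f = \left(-11 + E\right) f = f \left(-11 + E\right)$)
$A{\left(2,k{\left(0 \right)} \right)} g{\left(34,10 \right)} = \frac{3}{-5 - 7} \cdot 10 \left(-11 + 34\right) = \frac{3}{-12} \cdot 10 \cdot 23 = 3 \left(- \frac{1}{12}\right) 230 = \left(- \frac{1}{4}\right) 230 = - \frac{115}{2}$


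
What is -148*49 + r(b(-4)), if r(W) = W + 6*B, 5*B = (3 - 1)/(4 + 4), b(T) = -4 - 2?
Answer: -72577/10 ≈ -7257.7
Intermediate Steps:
b(T) = -6
B = 1/20 (B = ((3 - 1)/(4 + 4))/5 = (2/8)/5 = (2*(⅛))/5 = (⅕)*(¼) = 1/20 ≈ 0.050000)
r(W) = 3/10 + W (r(W) = W + 6*(1/20) = W + 3/10 = 3/10 + W)
-148*49 + r(b(-4)) = -148*49 + (3/10 - 6) = -7252 - 57/10 = -72577/10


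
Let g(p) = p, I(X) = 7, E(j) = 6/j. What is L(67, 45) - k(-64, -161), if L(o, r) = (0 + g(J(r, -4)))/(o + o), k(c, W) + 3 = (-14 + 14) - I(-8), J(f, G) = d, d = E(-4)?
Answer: 2677/268 ≈ 9.9888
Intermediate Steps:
d = -3/2 (d = 6/(-4) = 6*(-¼) = -3/2 ≈ -1.5000)
J(f, G) = -3/2
k(c, W) = -10 (k(c, W) = -3 + ((-14 + 14) - 1*7) = -3 + (0 - 7) = -3 - 7 = -10)
L(o, r) = -3/(4*o) (L(o, r) = (0 - 3/2)/(o + o) = -3*1/(2*o)/2 = -3/(4*o))
L(67, 45) - k(-64, -161) = -¾/67 - 1*(-10) = -¾*1/67 + 10 = -3/268 + 10 = 2677/268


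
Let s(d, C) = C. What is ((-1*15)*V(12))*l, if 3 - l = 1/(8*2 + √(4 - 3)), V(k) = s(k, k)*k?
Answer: -108000/17 ≈ -6352.9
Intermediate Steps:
V(k) = k² (V(k) = k*k = k²)
l = 50/17 (l = 3 - 1/(8*2 + √(4 - 3)) = 3 - 1/(16 + √1) = 3 - 1/(16 + 1) = 3 - 1/17 = 50/17 ≈ 2.9412)
((-1*15)*V(12))*l = (-1*15*12²)*(50/17) = -15*144*(50/17) = -2160*50/17 = -108000/17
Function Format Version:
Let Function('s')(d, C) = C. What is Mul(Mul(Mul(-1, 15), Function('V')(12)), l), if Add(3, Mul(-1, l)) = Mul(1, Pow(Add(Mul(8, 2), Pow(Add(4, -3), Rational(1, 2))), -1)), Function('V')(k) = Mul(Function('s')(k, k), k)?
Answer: Rational(-108000, 17) ≈ -6352.9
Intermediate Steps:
Function('V')(k) = Pow(k, 2) (Function('V')(k) = Mul(k, k) = Pow(k, 2))
l = Rational(50, 17) (l = Add(3, Mul(-1, Mul(1, Pow(Add(Mul(8, 2), Pow(Add(4, -3), Rational(1, 2))), -1)))) = Add(3, Mul(-1, Mul(1, Pow(Add(16, Pow(1, Rational(1, 2))), -1)))) = Add(3, Mul(-1, Mul(1, Pow(Add(16, 1), -1)))) = Add(3, Mul(-1, Mul(1, Pow(17, -1)))) = Add(3, Mul(-1, Mul(1, Rational(1, 17)))) = Add(3, Mul(-1, Rational(1, 17))) = Add(3, Rational(-1, 17)) = Rational(50, 17) ≈ 2.9412)
Mul(Mul(Mul(-1, 15), Function('V')(12)), l) = Mul(Mul(Mul(-1, 15), Pow(12, 2)), Rational(50, 17)) = Mul(Mul(-15, 144), Rational(50, 17)) = Mul(-2160, Rational(50, 17)) = Rational(-108000, 17)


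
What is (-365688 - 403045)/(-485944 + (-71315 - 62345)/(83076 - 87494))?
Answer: 1698131197/1073383466 ≈ 1.5820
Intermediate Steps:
(-365688 - 403045)/(-485944 + (-71315 - 62345)/(83076 - 87494)) = -768733/(-485944 - 133660/(-4418)) = -768733/(-485944 - 133660*(-1/4418)) = -768733/(-485944 + 66830/2209) = -768733/(-1073383466/2209) = -768733*(-2209/1073383466) = 1698131197/1073383466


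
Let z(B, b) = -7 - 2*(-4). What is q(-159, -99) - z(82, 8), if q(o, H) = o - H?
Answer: -61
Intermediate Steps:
z(B, b) = 1 (z(B, b) = -7 + 8 = 1)
q(-159, -99) - z(82, 8) = (-159 - 1*(-99)) - 1*1 = (-159 + 99) - 1 = -60 - 1 = -61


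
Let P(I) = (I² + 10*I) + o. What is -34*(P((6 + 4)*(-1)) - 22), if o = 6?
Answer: 544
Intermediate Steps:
P(I) = 6 + I² + 10*I (P(I) = (I² + 10*I) + 6 = 6 + I² + 10*I)
-34*(P((6 + 4)*(-1)) - 22) = -34*((6 + ((6 + 4)*(-1))² + 10*((6 + 4)*(-1))) - 22) = -34*((6 + (10*(-1))² + 10*(10*(-1))) - 22) = -34*((6 + (-10)² + 10*(-10)) - 22) = -34*((6 + 100 - 100) - 22) = -34*(6 - 22) = -34*(-16) = 544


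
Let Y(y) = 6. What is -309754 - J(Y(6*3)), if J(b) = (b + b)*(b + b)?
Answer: -309898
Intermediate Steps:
J(b) = 4*b² (J(b) = (2*b)*(2*b) = 4*b²)
-309754 - J(Y(6*3)) = -309754 - 4*6² = -309754 - 4*36 = -309754 - 1*144 = -309754 - 144 = -309898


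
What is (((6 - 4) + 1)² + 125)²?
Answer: 17956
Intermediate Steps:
(((6 - 4) + 1)² + 125)² = ((2 + 1)² + 125)² = (3² + 125)² = (9 + 125)² = 134² = 17956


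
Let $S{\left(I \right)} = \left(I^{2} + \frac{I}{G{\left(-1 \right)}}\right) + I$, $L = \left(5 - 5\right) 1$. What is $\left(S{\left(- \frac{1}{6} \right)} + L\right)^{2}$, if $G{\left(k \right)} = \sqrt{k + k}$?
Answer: $\frac{7}{1296} - \frac{5 i \sqrt{2}}{216} \approx 0.0054012 - 0.032736 i$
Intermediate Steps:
$G{\left(k \right)} = \sqrt{2} \sqrt{k}$ ($G{\left(k \right)} = \sqrt{2 k} = \sqrt{2} \sqrt{k}$)
$L = 0$ ($L = 0 \cdot 1 = 0$)
$S{\left(I \right)} = I + I^{2} - \frac{i I \sqrt{2}}{2}$ ($S{\left(I \right)} = \left(I^{2} + \frac{I}{\sqrt{2} \sqrt{-1}}\right) + I = \left(I^{2} + \frac{I}{\sqrt{2} i}\right) + I = \left(I^{2} + \frac{I}{i \sqrt{2}}\right) + I = \left(I^{2} + - \frac{i \sqrt{2}}{2} I\right) + I = \left(I^{2} - \frac{i I \sqrt{2}}{2}\right) + I = I + I^{2} - \frac{i I \sqrt{2}}{2}$)
$\left(S{\left(- \frac{1}{6} \right)} + L\right)^{2} = \left(\frac{- \frac{1}{6} \left(2 + 2 \left(- \frac{1}{6}\right) - i \sqrt{2}\right)}{2} + 0\right)^{2} = \left(\frac{\left(-1\right) \frac{1}{6} \left(2 + 2 \left(\left(-1\right) \frac{1}{6}\right) - i \sqrt{2}\right)}{2} + 0\right)^{2} = \left(\frac{1}{2} \left(- \frac{1}{6}\right) \left(2 + 2 \left(- \frac{1}{6}\right) - i \sqrt{2}\right) + 0\right)^{2} = \left(\frac{1}{2} \left(- \frac{1}{6}\right) \left(2 - \frac{1}{3} - i \sqrt{2}\right) + 0\right)^{2} = \left(\frac{1}{2} \left(- \frac{1}{6}\right) \left(\frac{5}{3} - i \sqrt{2}\right) + 0\right)^{2} = \left(\left(- \frac{5}{36} + \frac{i \sqrt{2}}{12}\right) + 0\right)^{2} = \left(- \frac{5}{36} + \frac{i \sqrt{2}}{12}\right)^{2}$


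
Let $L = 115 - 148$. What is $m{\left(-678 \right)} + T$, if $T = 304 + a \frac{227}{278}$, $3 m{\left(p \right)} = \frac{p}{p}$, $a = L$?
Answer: $\frac{231341}{834} \approx 277.39$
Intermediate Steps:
$L = -33$
$a = -33$
$m{\left(p \right)} = \frac{1}{3}$ ($m{\left(p \right)} = \frac{p \frac{1}{p}}{3} = \frac{1}{3} \cdot 1 = \frac{1}{3}$)
$T = \frac{77021}{278}$ ($T = 304 - 33 \cdot \frac{227}{278} = 304 - 33 \cdot 227 \cdot \frac{1}{278} = 304 - \frac{7491}{278} = \frac{77021}{278} \approx 277.05$)
$m{\left(-678 \right)} + T = \frac{1}{3} + \frac{77021}{278} = \frac{231341}{834}$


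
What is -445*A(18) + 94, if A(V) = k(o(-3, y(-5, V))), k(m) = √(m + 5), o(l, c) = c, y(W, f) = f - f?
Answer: 94 - 445*√5 ≈ -901.05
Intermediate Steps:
y(W, f) = 0
k(m) = √(5 + m)
A(V) = √5 (A(V) = √(5 + 0) = √5)
-445*A(18) + 94 = -445*√5 + 94 = 94 - 445*√5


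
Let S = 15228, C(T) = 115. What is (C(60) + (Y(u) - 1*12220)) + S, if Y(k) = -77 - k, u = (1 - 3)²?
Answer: 3042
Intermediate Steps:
u = 4 (u = (-2)² = 4)
(C(60) + (Y(u) - 1*12220)) + S = (115 + ((-77 - 1*4) - 1*12220)) + 15228 = (115 + ((-77 - 4) - 12220)) + 15228 = (115 + (-81 - 12220)) + 15228 = (115 - 12301) + 15228 = -12186 + 15228 = 3042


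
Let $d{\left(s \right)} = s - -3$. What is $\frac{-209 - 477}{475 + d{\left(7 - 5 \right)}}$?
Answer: $- \frac{343}{240} \approx -1.4292$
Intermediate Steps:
$d{\left(s \right)} = 3 + s$ ($d{\left(s \right)} = s + 3 = 3 + s$)
$\frac{-209 - 477}{475 + d{\left(7 - 5 \right)}} = \frac{-209 - 477}{475 + \left(3 + \left(7 - 5\right)\right)} = - \frac{686}{475 + \left(3 + \left(7 - 5\right)\right)} = - \frac{686}{475 + \left(3 + 2\right)} = - \frac{686}{475 + 5} = - \frac{686}{480} = \left(-686\right) \frac{1}{480} = - \frac{343}{240}$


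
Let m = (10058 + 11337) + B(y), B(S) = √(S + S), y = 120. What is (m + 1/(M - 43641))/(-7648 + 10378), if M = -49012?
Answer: 991155467/126471345 + 2*√15/1365 ≈ 7.8427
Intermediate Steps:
B(S) = √2*√S (B(S) = √(2*S) = √2*√S)
m = 21395 + 4*√15 (m = (10058 + 11337) + √2*√120 = 21395 + √2*(2*√30) = 21395 + 4*√15 ≈ 21411.)
(m + 1/(M - 43641))/(-7648 + 10378) = ((21395 + 4*√15) + 1/(-49012 - 43641))/(-7648 + 10378) = ((21395 + 4*√15) + 1/(-92653))/2730 = ((21395 + 4*√15) - 1/92653)*(1/2730) = (1982310934/92653 + 4*√15)*(1/2730) = 991155467/126471345 + 2*√15/1365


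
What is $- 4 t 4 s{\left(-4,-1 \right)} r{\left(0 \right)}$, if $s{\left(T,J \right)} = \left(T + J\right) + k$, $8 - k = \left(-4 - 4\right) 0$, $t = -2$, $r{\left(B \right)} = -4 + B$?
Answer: $-384$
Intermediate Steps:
$k = 8$ ($k = 8 - \left(-4 - 4\right) 0 = 8 - \left(-8\right) 0 = 8 - 0 = 8 + 0 = 8$)
$s{\left(T,J \right)} = 8 + J + T$ ($s{\left(T,J \right)} = \left(T + J\right) + 8 = \left(J + T\right) + 8 = 8 + J + T$)
$- 4 t 4 s{\left(-4,-1 \right)} r{\left(0 \right)} = \left(-4\right) \left(-2\right) 4 \left(8 - 1 - 4\right) \left(-4 + 0\right) = 8 \cdot 4 \cdot 3 \left(-4\right) = 32 \cdot 3 \left(-4\right) = 96 \left(-4\right) = -384$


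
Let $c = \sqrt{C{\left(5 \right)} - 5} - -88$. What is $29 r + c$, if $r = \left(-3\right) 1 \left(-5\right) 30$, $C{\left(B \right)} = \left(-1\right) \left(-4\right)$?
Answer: $13138 + i \approx 13138.0 + 1.0 i$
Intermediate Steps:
$C{\left(B \right)} = 4$
$c = 88 + i$ ($c = \sqrt{4 - 5} - -88 = \sqrt{-1} + 88 = i + 88 = 88 + i \approx 88.0 + 1.0 i$)
$r = 450$ ($r = \left(-3\right) \left(-5\right) 30 = 15 \cdot 30 = 450$)
$29 r + c = 29 \cdot 450 + \left(88 + i\right) = 13050 + \left(88 + i\right) = 13138 + i$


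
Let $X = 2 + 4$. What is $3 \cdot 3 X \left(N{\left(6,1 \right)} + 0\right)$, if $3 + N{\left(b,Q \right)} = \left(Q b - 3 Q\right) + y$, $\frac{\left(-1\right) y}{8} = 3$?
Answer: $-1296$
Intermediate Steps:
$y = -24$ ($y = \left(-8\right) 3 = -24$)
$N{\left(b,Q \right)} = -27 - 3 Q + Q b$ ($N{\left(b,Q \right)} = -3 - \left(24 + 3 Q - Q b\right) = -27 - 3 Q + Q b$)
$X = 6$
$3 \cdot 3 X \left(N{\left(6,1 \right)} + 0\right) = 3 \cdot 3 \cdot 6 \left(\left(-27 - 3 + 1 \cdot 6\right) + 0\right) = 9 \cdot 6 \left(\left(-27 - 3 + 6\right) + 0\right) = 54 \left(-24 + 0\right) = 54 \left(-24\right) = -1296$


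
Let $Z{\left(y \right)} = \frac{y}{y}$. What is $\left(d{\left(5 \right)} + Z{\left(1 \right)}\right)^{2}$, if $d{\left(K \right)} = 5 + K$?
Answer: $121$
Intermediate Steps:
$Z{\left(y \right)} = 1$
$\left(d{\left(5 \right)} + Z{\left(1 \right)}\right)^{2} = \left(\left(5 + 5\right) + 1\right)^{2} = \left(10 + 1\right)^{2} = 11^{2} = 121$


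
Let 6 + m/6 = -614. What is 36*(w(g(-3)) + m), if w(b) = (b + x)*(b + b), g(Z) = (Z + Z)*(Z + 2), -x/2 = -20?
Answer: -114048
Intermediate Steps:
x = 40 (x = -2*(-20) = 40)
m = -3720 (m = -36 + 6*(-614) = -36 - 3684 = -3720)
g(Z) = 2*Z*(2 + Z) (g(Z) = (2*Z)*(2 + Z) = 2*Z*(2 + Z))
w(b) = 2*b*(40 + b) (w(b) = (b + 40)*(b + b) = (40 + b)*(2*b) = 2*b*(40 + b))
36*(w(g(-3)) + m) = 36*(2*(2*(-3)*(2 - 3))*(40 + 2*(-3)*(2 - 3)) - 3720) = 36*(2*(2*(-3)*(-1))*(40 + 2*(-3)*(-1)) - 3720) = 36*(2*6*(40 + 6) - 3720) = 36*(2*6*46 - 3720) = 36*(552 - 3720) = 36*(-3168) = -114048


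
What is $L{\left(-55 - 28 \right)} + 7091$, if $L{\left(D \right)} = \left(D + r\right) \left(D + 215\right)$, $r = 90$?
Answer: $8015$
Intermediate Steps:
$L{\left(D \right)} = \left(90 + D\right) \left(215 + D\right)$ ($L{\left(D \right)} = \left(D + 90\right) \left(D + 215\right) = \left(90 + D\right) \left(215 + D\right)$)
$L{\left(-55 - 28 \right)} + 7091 = \left(19350 + \left(-55 - 28\right)^{2} + 305 \left(-55 - 28\right)\right) + 7091 = \left(19350 + \left(-83\right)^{2} + 305 \left(-83\right)\right) + 7091 = \left(19350 + 6889 - 25315\right) + 7091 = 924 + 7091 = 8015$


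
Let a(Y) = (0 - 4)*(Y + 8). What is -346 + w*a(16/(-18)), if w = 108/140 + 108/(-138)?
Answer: -278274/805 ≈ -345.68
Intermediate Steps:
a(Y) = -32 - 4*Y (a(Y) = -4*(8 + Y) = -32 - 4*Y)
w = -9/805 (w = 108*(1/140) + 108*(-1/138) = 27/35 - 18/23 = -9/805 ≈ -0.011180)
-346 + w*a(16/(-18)) = -346 - 9*(-32 - 64/(-18))/805 = -346 - 9*(-32 - 64*(-1)/18)/805 = -346 - 9*(-32 - 4*(-8/9))/805 = -346 - 9*(-32 + 32/9)/805 = -346 - 9/805*(-256/9) = -346 + 256/805 = -278274/805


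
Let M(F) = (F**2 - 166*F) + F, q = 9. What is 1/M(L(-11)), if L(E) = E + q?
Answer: 1/334 ≈ 0.0029940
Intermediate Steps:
L(E) = 9 + E (L(E) = E + 9 = 9 + E)
M(F) = F**2 - 165*F
1/M(L(-11)) = 1/((9 - 11)*(-165 + (9 - 11))) = 1/(-2*(-165 - 2)) = 1/(-2*(-167)) = 1/334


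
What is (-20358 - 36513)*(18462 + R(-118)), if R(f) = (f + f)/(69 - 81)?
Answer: -1051070865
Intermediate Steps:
R(f) = -f/6 (R(f) = (2*f)/(-12) = (2*f)*(-1/12) = -f/6)
(-20358 - 36513)*(18462 + R(-118)) = (-20358 - 36513)*(18462 - ⅙*(-118)) = -56871*(18462 + 59/3) = -56871*55445/3 = -1051070865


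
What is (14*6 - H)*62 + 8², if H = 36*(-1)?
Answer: 7504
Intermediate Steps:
H = -36
(14*6 - H)*62 + 8² = (14*6 - 1*(-36))*62 + 8² = (84 + 36)*62 + 64 = 120*62 + 64 = 7440 + 64 = 7504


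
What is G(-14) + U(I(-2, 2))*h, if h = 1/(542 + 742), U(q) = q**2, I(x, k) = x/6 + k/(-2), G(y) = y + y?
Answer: -80888/2889 ≈ -27.999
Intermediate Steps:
G(y) = 2*y
I(x, k) = -k/2 + x/6 (I(x, k) = x*(1/6) + k*(-1/2) = x/6 - k/2 = -k/2 + x/6)
h = 1/1284 ≈ 0.00077882
G(-14) + U(I(-2, 2))*h = 2*(-14) + (-1/2*2 + (1/6)*(-2))**2*(1/1284) = -28 + (-1 - 1/3)**2*(1/1284) = -28 + (-4/3)**2*(1/1284) = -28 + (16/9)*(1/1284) = -28 + 4/2889 = -80888/2889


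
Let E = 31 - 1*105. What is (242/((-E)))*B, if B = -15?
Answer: -1815/37 ≈ -49.054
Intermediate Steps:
E = -74 (E = 31 - 105 = -74)
(242/((-E)))*B = (242/((-1*(-74))))*(-15) = (242/74)*(-15) = (242*(1/74))*(-15) = (121/37)*(-15) = -1815/37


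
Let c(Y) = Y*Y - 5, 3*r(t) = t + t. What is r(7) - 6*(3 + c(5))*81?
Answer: -33520/3 ≈ -11173.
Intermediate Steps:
r(t) = 2*t/3 (r(t) = (t + t)/3 = (2*t)/3 = 2*t/3)
c(Y) = -5 + Y² (c(Y) = Y² - 5 = -5 + Y²)
r(7) - 6*(3 + c(5))*81 = (⅔)*7 - 6*(3 + (-5 + 5²))*81 = 14/3 - 6*(3 + (-5 + 25))*81 = 14/3 - 6*(3 + 20)*81 = 14/3 - 6*23*81 = 14/3 - 138*81 = 14/3 - 11178 = -33520/3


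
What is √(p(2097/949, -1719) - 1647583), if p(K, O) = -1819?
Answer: I*√1649402 ≈ 1284.3*I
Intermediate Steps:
√(p(2097/949, -1719) - 1647583) = √(-1819 - 1647583) = √(-1649402) = I*√1649402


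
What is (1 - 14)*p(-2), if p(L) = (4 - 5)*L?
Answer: -26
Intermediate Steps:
p(L) = -L
(1 - 14)*p(-2) = (1 - 14)*(-1*(-2)) = -13*2 = -26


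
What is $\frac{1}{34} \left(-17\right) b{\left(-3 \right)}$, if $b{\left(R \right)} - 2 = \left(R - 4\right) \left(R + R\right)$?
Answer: $-22$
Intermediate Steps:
$b{\left(R \right)} = 2 + 2 R \left(-4 + R\right)$ ($b{\left(R \right)} = 2 + \left(R - 4\right) \left(R + R\right) = 2 + \left(-4 + R\right) 2 R = 2 + 2 R \left(-4 + R\right)$)
$\frac{1}{34} \left(-17\right) b{\left(-3 \right)} = \frac{1}{34} \left(-17\right) \left(2 - -24 + 2 \left(-3\right)^{2}\right) = \frac{1}{34} \left(-17\right) \left(2 + 24 + 2 \cdot 9\right) = - \frac{2 + 24 + 18}{2} = \left(- \frac{1}{2}\right) 44 = -22$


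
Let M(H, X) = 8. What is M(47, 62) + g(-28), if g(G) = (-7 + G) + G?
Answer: -55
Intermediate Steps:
g(G) = -7 + 2*G
M(47, 62) + g(-28) = 8 + (-7 + 2*(-28)) = 8 + (-7 - 56) = 8 - 63 = -55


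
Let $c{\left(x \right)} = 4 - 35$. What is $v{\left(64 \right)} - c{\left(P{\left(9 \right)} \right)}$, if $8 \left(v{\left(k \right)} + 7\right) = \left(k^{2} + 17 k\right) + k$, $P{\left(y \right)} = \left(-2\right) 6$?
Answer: $680$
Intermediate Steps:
$P{\left(y \right)} = -12$
$c{\left(x \right)} = -31$
$v{\left(k \right)} = -7 + \frac{k^{2}}{8} + \frac{9 k}{4}$ ($v{\left(k \right)} = -7 + \frac{\left(k^{2} + 17 k\right) + k}{8} = -7 + \frac{k^{2} + 18 k}{8} = -7 + \left(\frac{k^{2}}{8} + \frac{9 k}{4}\right) = -7 + \frac{k^{2}}{8} + \frac{9 k}{4}$)
$v{\left(64 \right)} - c{\left(P{\left(9 \right)} \right)} = \left(-7 + \frac{64^{2}}{8} + \frac{9}{4} \cdot 64\right) - -31 = \left(-7 + \frac{1}{8} \cdot 4096 + 144\right) + 31 = \left(-7 + 512 + 144\right) + 31 = 649 + 31 = 680$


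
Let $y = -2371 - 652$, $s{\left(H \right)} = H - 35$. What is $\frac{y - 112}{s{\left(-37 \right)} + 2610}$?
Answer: $- \frac{1045}{846} \approx -1.2352$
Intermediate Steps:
$s{\left(H \right)} = -35 + H$ ($s{\left(H \right)} = H - 35 = -35 + H$)
$y = -3023$
$\frac{y - 112}{s{\left(-37 \right)} + 2610} = \frac{-3023 - 112}{\left(-35 - 37\right) + 2610} = - \frac{3135}{-72 + 2610} = - \frac{3135}{2538} = \left(-3135\right) \frac{1}{2538} = - \frac{1045}{846}$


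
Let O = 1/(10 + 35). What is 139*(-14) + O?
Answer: -87569/45 ≈ -1946.0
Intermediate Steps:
O = 1/45 ≈ 0.022222
139*(-14) + O = 139*(-14) + 1/45 = -1946 + 1/45 = -87569/45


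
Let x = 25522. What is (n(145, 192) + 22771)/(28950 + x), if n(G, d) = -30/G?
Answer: 660353/1579688 ≈ 0.41803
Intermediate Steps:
(n(145, 192) + 22771)/(28950 + x) = (-30/145 + 22771)/(28950 + 25522) = (-30*1/145 + 22771)/54472 = (-6/29 + 22771)*(1/54472) = (660353/29)*(1/54472) = 660353/1579688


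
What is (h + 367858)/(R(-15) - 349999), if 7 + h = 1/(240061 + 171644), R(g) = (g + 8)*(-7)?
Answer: -75723047978/72038082375 ≈ -1.0512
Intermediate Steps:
R(g) = -56 - 7*g (R(g) = (8 + g)*(-7) = -56 - 7*g)
h = -2881934/411705 (h = -7 + 1/(240061 + 171644) = -7 + 1/411705 = -2881934/411705 ≈ -7.0000)
(h + 367858)/(R(-15) - 349999) = (-2881934/411705 + 367858)/((-56 - 7*(-15)) - 349999) = 151446095956/(411705*((-56 + 105) - 349999)) = 151446095956/(411705*(49 - 349999)) = (151446095956/411705)/(-349950) = (151446095956/411705)*(-1/349950) = -75723047978/72038082375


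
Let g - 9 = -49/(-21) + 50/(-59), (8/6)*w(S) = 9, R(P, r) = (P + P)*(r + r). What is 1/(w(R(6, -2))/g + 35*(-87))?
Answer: -7424/22601301 ≈ -0.00032848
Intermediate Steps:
R(P, r) = 4*P*r (R(P, r) = (2*P)*(2*r) = 4*P*r)
w(S) = 27/4 (w(S) = (3/4)*9 = 27/4)
g = 1856/177 (g = 9 + (-49/(-21) + 50/(-59)) = 9 + (-49*(-1/21) + 50*(-1/59)) = 9 + (7/3 - 50/59) = 9 + 263/177 = 1856/177 ≈ 10.486)
1/(w(R(6, -2))/g + 35*(-87)) = 1/(27/(4*(1856/177)) + 35*(-87)) = 1/((27/4)*(177/1856) - 3045) = 1/(4779/7424 - 3045) = 1/(-22601301/7424) = -7424/22601301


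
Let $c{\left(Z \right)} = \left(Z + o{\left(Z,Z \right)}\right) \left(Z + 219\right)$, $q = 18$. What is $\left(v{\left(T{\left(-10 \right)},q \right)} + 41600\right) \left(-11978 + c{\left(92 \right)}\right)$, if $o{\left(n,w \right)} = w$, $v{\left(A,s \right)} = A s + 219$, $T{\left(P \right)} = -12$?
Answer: $1882369338$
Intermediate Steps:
$v{\left(A,s \right)} = 219 + A s$
$c{\left(Z \right)} = 2 Z \left(219 + Z\right)$ ($c{\left(Z \right)} = \left(Z + Z\right) \left(Z + 219\right) = 2 Z \left(219 + Z\right)$)
$\left(v{\left(T{\left(-10 \right)},q \right)} + 41600\right) \left(-11978 + c{\left(92 \right)}\right) = \left(\left(219 - 216\right) + 41600\right) \left(-11978 + 2 \cdot 92 \left(219 + 92\right)\right) = \left(\left(219 - 216\right) + 41600\right) \left(-11978 + 2 \cdot 92 \cdot 311\right) = \left(3 + 41600\right) \left(-11978 + 57224\right) = 41603 \cdot 45246 = 1882369338$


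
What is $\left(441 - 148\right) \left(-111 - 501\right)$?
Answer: $-179316$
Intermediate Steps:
$\left(441 - 148\right) \left(-111 - 501\right) = 293 \left(-612\right) = -179316$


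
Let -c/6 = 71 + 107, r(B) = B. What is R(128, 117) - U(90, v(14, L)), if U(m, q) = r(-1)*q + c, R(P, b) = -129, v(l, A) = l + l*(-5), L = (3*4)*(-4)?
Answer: 883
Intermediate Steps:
L = -48 (L = 12*(-4) = -48)
v(l, A) = -4*l (v(l, A) = l - 5*l = -4*l)
c = -1068 (c = -6*(71 + 107) = -6*178 = -1068)
U(m, q) = -1068 - q (U(m, q) = -q - 1068 = -1068 - q)
R(128, 117) - U(90, v(14, L)) = -129 - (-1068 - (-4)*14) = -129 - (-1068 - 1*(-56)) = -129 - (-1068 + 56) = -129 - 1*(-1012) = -129 + 1012 = 883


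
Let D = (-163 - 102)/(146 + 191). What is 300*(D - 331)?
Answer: -33543600/337 ≈ -99536.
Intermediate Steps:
D = -265/337 ≈ -0.78635
300*(D - 331) = 300*(-265/337 - 331) = 300*(-111812/337) = -33543600/337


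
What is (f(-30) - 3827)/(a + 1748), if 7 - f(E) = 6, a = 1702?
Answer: -1913/1725 ≈ -1.1090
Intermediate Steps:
f(E) = 1 (f(E) = 7 - 1*6 = 7 - 6 = 1)
(f(-30) - 3827)/(a + 1748) = (1 - 3827)/(1702 + 1748) = -3826/3450 = -3826*1/3450 = -1913/1725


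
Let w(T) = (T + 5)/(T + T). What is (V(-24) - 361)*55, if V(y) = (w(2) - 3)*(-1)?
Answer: -79145/4 ≈ -19786.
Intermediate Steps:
w(T) = (5 + T)/(2*T) (w(T) = (5 + T)/((2*T)) = (5 + T)*(1/(2*T)) = (5 + T)/(2*T))
V(y) = 5/4 (V(y) = ((½)*(5 + 2)/2 - 3)*(-1) = ((½)*(½)*7 - 3)*(-1) = (7/4 - 3)*(-1) = -5/4*(-1) = 5/4)
(V(-24) - 361)*55 = (5/4 - 361)*55 = -1439/4*55 = -79145/4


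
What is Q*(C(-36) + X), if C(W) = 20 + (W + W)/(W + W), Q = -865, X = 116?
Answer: -118505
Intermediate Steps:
C(W) = 21 (C(W) = 20 + (2*W)/((2*W)) = 20 + (2*W)*(1/(2*W)) = 20 + 1 = 21)
Q*(C(-36) + X) = -865*(21 + 116) = -865*137 = -118505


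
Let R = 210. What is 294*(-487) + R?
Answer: -142968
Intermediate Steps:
294*(-487) + R = 294*(-487) + 210 = -143178 + 210 = -142968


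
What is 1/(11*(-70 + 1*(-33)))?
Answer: -1/1133 ≈ -0.00088261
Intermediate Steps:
1/(11*(-70 + 1*(-33))) = 1/(11*(-70 - 33)) = 1/(11*(-103)) = 1/(-1133) = -1/1133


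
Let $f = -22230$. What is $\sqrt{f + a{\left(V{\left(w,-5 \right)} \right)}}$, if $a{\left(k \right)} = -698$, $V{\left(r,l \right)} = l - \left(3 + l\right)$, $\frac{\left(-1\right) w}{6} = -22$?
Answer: $4 i \sqrt{1433} \approx 151.42 i$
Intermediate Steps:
$w = 132$ ($w = \left(-6\right) \left(-22\right) = 132$)
$V{\left(r,l \right)} = -3$
$\sqrt{f + a{\left(V{\left(w,-5 \right)} \right)}} = \sqrt{-22230 - 698} = \sqrt{-22928} = 4 i \sqrt{1433}$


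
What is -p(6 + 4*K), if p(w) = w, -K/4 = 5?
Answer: 74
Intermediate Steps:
K = -20 (K = -4*5 = -20)
-p(6 + 4*K) = -(6 + 4*(-20)) = -(6 - 80) = -1*(-74) = 74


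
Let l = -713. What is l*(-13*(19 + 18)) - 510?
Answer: 342443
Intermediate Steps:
l*(-13*(19 + 18)) - 510 = -(-9269)*(19 + 18) - 510 = -(-9269)*37 - 510 = -713*(-481) - 510 = 342953 - 510 = 342443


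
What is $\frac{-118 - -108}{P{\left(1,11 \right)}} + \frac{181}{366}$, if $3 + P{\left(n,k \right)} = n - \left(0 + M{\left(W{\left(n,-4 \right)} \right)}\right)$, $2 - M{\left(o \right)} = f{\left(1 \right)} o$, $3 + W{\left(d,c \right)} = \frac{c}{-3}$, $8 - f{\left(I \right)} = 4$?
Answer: $\frac{4193}{2928} \approx 1.432$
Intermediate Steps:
$f{\left(I \right)} = 4$ ($f{\left(I \right)} = 8 - 4 = 4$)
$W{\left(d,c \right)} = -3 - \frac{c}{3}$ ($W{\left(d,c \right)} = -3 + \frac{c}{-3} = -3 + c \left(- \frac{1}{3}\right) = -3 - \frac{c}{3}$)
$M{\left(o \right)} = 2 - 4 o$
$P{\left(n,k \right)} = - \frac{35}{3} + n$ ($P{\left(n,k \right)} = -3 - \left(2 - n - 4 \left(-3 - - \frac{4}{3}\right)\right) = -3 - \left(2 - n - 4 \left(-3 + \frac{4}{3}\right)\right) = -3 - \left(2 + \frac{20}{3} - n\right) = -3 + \left(n - \left(0 + \left(2 + \frac{20}{3}\right)\right)\right) = -3 + \left(n - \left(0 + \frac{26}{3}\right)\right) = -3 + \left(n - \frac{26}{3}\right) = -3 + \left(- \frac{26}{3} + n\right) = - \frac{35}{3} + n$)
$\frac{-118 - -108}{P{\left(1,11 \right)}} + \frac{181}{366} = \frac{-118 - -108}{- \frac{35}{3} + 1} + \frac{181}{366} = \frac{-118 + 108}{- \frac{32}{3}} + 181 \cdot \frac{1}{366} = \left(-10\right) \left(- \frac{3}{32}\right) + \frac{181}{366} = \frac{15}{16} + \frac{181}{366} = \frac{4193}{2928}$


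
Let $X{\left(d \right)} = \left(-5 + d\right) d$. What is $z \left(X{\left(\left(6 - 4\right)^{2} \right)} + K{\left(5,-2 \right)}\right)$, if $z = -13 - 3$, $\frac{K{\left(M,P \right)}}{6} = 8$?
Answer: $-704$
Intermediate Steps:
$K{\left(M,P \right)} = 48$ ($K{\left(M,P \right)} = 6 \cdot 8 = 48$)
$X{\left(d \right)} = d \left(-5 + d\right)$
$z = -16$ ($z = -13 - 3 = -16$)
$z \left(X{\left(\left(6 - 4\right)^{2} \right)} + K{\left(5,-2 \right)}\right) = - 16 \left(\left(6 - 4\right)^{2} \left(-5 + \left(6 - 4\right)^{2}\right) + 48\right) = - 16 \left(2^{2} \left(-5 + 2^{2}\right) + 48\right) = - 16 \left(4 \left(-5 + 4\right) + 48\right) = - 16 \left(4 \left(-1\right) + 48\right) = - 16 \left(-4 + 48\right) = \left(-16\right) 44 = -704$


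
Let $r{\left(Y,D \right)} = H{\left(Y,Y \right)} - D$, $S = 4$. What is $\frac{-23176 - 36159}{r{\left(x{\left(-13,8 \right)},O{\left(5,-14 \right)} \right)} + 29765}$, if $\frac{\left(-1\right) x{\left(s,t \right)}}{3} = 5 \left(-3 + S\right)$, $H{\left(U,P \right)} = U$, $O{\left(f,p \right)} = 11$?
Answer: $- \frac{59335}{29739} \approx -1.9952$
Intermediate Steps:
$x{\left(s,t \right)} = -15$ ($x{\left(s,t \right)} = - 3 \cdot 5 \left(-3 + 4\right) = - 3 \cdot 5 \cdot 1 = \left(-3\right) 5 = -15$)
$r{\left(Y,D \right)} = Y - D$
$\frac{-23176 - 36159}{r{\left(x{\left(-13,8 \right)},O{\left(5,-14 \right)} \right)} + 29765} = \frac{-23176 - 36159}{\left(-15 - 11\right) + 29765} = - \frac{59335}{\left(-15 - 11\right) + 29765} = - \frac{59335}{-26 + 29765} = - \frac{59335}{29739}$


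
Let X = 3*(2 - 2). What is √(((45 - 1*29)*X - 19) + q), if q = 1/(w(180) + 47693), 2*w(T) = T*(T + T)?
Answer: I*√121882804238/80093 ≈ 4.3589*I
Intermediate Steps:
w(T) = T² (w(T) = (T*(T + T))/2 = (T*(2*T))/2 = (2*T²)/2 = T²)
X = 0 (X = 3*0 = 0)
q = 1/80093 (q = 1/(180² + 47693) = 1/(32400 + 47693) = 1/80093 ≈ 1.2485e-5)
√(((45 - 1*29)*X - 19) + q) = √(((45 - 1*29)*0 - 19) + 1/80093) = √(((45 - 29)*0 - 19) + 1/80093) = √((16*0 - 19) + 1/80093) = √((0 - 19) + 1/80093) = √(-19 + 1/80093) = √(-1521766/80093) = I*√121882804238/80093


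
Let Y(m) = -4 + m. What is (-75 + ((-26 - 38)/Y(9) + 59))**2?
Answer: 20736/25 ≈ 829.44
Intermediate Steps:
(-75 + ((-26 - 38)/Y(9) + 59))**2 = (-75 + ((-26 - 38)/(-4 + 9) + 59))**2 = (-75 + (-64/5 + 59))**2 = (-75 + 231/5)**2 = (-144/5)**2 = 20736/25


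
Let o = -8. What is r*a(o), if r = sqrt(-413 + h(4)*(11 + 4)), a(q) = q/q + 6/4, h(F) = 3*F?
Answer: 5*I*sqrt(233)/2 ≈ 38.161*I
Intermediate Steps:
a(q) = 5/2 (a(q) = 1 + 6*(1/4) = 1 + 3/2 = 5/2)
r = I*sqrt(233) (r = sqrt(-413 + (3*4)*(11 + 4)) = sqrt(-413 + 12*15) = sqrt(-413 + 180) = sqrt(-233) = I*sqrt(233) ≈ 15.264*I)
r*a(o) = (I*sqrt(233))*(5/2) = 5*I*sqrt(233)/2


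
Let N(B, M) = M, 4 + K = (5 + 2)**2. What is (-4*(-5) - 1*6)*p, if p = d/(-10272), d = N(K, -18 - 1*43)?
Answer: 427/5136 ≈ 0.083139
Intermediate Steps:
K = 45 (K = -4 + (5 + 2)**2 = -4 + 7**2 = -4 + 49 = 45)
d = -61 (d = -18 - 1*43 = -18 - 43 = -61)
p = 61/10272 (p = -61/(-10272) = -61*(-1/10272) = 61/10272 ≈ 0.0059385)
(-4*(-5) - 1*6)*p = (-4*(-5) - 1*6)*(61/10272) = (20 - 6)*(61/10272) = 14*(61/10272) = 427/5136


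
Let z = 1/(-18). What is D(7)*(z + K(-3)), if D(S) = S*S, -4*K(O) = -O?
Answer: -1421/36 ≈ -39.472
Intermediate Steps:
K(O) = O/4 (K(O) = -(-1)*O/4 = O/4)
z = -1/18 ≈ -0.055556
D(S) = S**2
D(7)*(z + K(-3)) = 7**2*(-1/18 + (1/4)*(-3)) = 49*(-1/18 - 3/4) = 49*(-29/36) = -1421/36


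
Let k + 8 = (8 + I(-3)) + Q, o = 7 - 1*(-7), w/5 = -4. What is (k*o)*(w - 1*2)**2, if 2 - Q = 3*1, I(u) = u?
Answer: -27104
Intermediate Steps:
w = -20 (w = 5*(-4) = -20)
Q = -1 (Q = 2 - 3 = -1)
o = 14 (o = 7 + 7 = 14)
k = -4 (k = -8 + ((8 - 3) - 1) = -8 + (5 - 1) = -8 + 4 = -4)
(k*o)*(w - 1*2)**2 = (-4*14)*(-20 - 1*2)**2 = -56*(-20 - 2)**2 = -56*(-22)**2 = -56*484 = -27104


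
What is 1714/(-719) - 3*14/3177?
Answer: -1825192/761421 ≈ -2.3971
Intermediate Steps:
1714/(-719) - 3*14/3177 = 1714*(-1/719) - 42*1/3177 = -1714/719 - 14/1059 = -1825192/761421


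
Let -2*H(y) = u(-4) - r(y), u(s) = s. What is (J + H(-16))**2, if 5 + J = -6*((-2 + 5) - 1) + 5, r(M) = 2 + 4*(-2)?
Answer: 169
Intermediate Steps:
r(M) = -6 (r(M) = 2 - 8 = -6)
H(y) = -1 (H(y) = -(-4 - 1*(-6))/2 = -(-4 + 6)/2 = -1/2*2 = -1)
J = -12 (J = -5 + (-6*((-2 + 5) - 1) + 5) = -5 + (-6*(3 - 1) + 5) = -5 + (-6*2 + 5) = -5 + (-12 + 5) = -5 - 7 = -12)
(J + H(-16))**2 = (-12 - 1)**2 = (-13)**2 = 169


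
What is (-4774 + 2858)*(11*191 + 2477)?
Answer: -8771448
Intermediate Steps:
(-4774 + 2858)*(11*191 + 2477) = -1916*(2101 + 2477) = -1916*4578 = -8771448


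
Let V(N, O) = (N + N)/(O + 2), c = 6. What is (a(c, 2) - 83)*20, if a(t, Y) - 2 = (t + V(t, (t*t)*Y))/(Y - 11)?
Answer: -181340/111 ≈ -1633.7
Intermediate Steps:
V(N, O) = 2*N/(2 + O) (V(N, O) = (2*N)/(2 + O) = 2*N/(2 + O))
a(t, Y) = 2 + (t + 2*t/(2 + Y*t²))/(-11 + Y) (a(t, Y) = 2 + (t + 2*t/(2 + (t*t)*Y))/(Y - 11) = 2 + (t + 2*t/(2 + t²*Y))/(-11 + Y) = 2 + (t + 2*t/(2 + Y*t²))/(-11 + Y))
(a(c, 2) - 83)*20 = ((2*6 + (2 + 2*6²)*(-22 + 6 + 2*2))/((-11 + 2)*(2 + 2*6²)) - 83)*20 = ((12 + (2 + 2*36)*(-22 + 6 + 4))/((-9)*(2 + 2*36)) - 83)*20 = (-(12 + (2 + 72)*(-12))/(9*(2 + 72)) - 83)*20 = (-⅑*(12 + 74*(-12))/74 - 83)*20 = (-⅑*1/74*(12 - 888) - 83)*20 = (-⅑*1/74*(-876) - 83)*20 = (146/111 - 83)*20 = -9067/111*20 = -181340/111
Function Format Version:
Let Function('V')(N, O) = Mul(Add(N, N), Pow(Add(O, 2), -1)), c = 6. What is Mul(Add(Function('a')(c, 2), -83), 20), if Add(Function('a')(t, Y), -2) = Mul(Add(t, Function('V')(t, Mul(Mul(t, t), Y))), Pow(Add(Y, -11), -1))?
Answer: Rational(-181340, 111) ≈ -1633.7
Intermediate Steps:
Function('V')(N, O) = Mul(2, N, Pow(Add(2, O), -1)) (Function('V')(N, O) = Mul(Mul(2, N), Pow(Add(2, O), -1)) = Mul(2, N, Pow(Add(2, O), -1)))
Function('a')(t, Y) = Add(2, Mul(Pow(Add(-11, Y), -1), Add(t, Mul(2, t, Pow(Add(2, Mul(Y, Pow(t, 2))), -1))))) (Function('a')(t, Y) = Add(2, Mul(Add(t, Mul(2, t, Pow(Add(2, Mul(Mul(t, t), Y)), -1))), Pow(Add(Y, -11), -1))) = Add(2, Mul(Add(t, Mul(2, t, Pow(Add(2, Mul(Pow(t, 2), Y)), -1))), Pow(Add(-11, Y), -1))) = Add(2, Mul(Add(t, Mul(2, t, Pow(Add(2, Mul(Y, Pow(t, 2))), -1))), Pow(Add(-11, Y), -1))) = Add(2, Mul(Pow(Add(-11, Y), -1), Add(t, Mul(2, t, Pow(Add(2, Mul(Y, Pow(t, 2))), -1))))))
Mul(Add(Function('a')(c, 2), -83), 20) = Mul(Add(Mul(Pow(Add(-11, 2), -1), Pow(Add(2, Mul(2, Pow(6, 2))), -1), Add(Mul(2, 6), Mul(Add(2, Mul(2, Pow(6, 2))), Add(-22, 6, Mul(2, 2))))), -83), 20) = Mul(Add(Mul(Pow(-9, -1), Pow(Add(2, Mul(2, 36)), -1), Add(12, Mul(Add(2, Mul(2, 36)), Add(-22, 6, 4)))), -83), 20) = Mul(Add(Mul(Rational(-1, 9), Pow(Add(2, 72), -1), Add(12, Mul(Add(2, 72), -12))), -83), 20) = Mul(Add(Mul(Rational(-1, 9), Pow(74, -1), Add(12, Mul(74, -12))), -83), 20) = Mul(Add(Mul(Rational(-1, 9), Rational(1, 74), Add(12, -888)), -83), 20) = Mul(Add(Mul(Rational(-1, 9), Rational(1, 74), -876), -83), 20) = Mul(Add(Rational(146, 111), -83), 20) = Mul(Rational(-9067, 111), 20) = Rational(-181340, 111)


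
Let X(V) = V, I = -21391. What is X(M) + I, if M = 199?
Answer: -21192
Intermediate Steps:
X(M) + I = 199 - 21391 = -21192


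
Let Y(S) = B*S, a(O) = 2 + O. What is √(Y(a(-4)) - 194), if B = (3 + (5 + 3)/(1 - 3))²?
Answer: 14*I ≈ 14.0*I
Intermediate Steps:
B = 1 (B = (3 + 8/(-2))² = (3 + 8*(-½))² = (3 - 4)² = (-1)² = 1)
Y(S) = S (Y(S) = 1*S = S)
√(Y(a(-4)) - 194) = √((2 - 4) - 194) = √(-2 - 194) = √(-196) = 14*I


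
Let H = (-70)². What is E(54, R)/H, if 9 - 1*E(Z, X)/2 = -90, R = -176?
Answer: 99/2450 ≈ 0.040408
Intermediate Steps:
E(Z, X) = 198 (E(Z, X) = 18 - 2*(-90) = 18 + 180 = 198)
H = 4900
E(54, R)/H = 198/4900 = 198*(1/4900) = 99/2450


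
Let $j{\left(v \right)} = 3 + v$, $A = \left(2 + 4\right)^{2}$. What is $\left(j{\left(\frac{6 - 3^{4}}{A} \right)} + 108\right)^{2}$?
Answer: $\frac{1708249}{144} \approx 11863.0$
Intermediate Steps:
$A = 36$ ($A = 6^{2} = 36$)
$\left(j{\left(\frac{6 - 3^{4}}{A} \right)} + 108\right)^{2} = \left(\left(3 + \frac{6 - 3^{4}}{36}\right) + 108\right)^{2} = \left(\left(3 + \left(6 - 81\right) \frac{1}{36}\right) + 108\right)^{2} = \left(\left(3 - \frac{25}{12}\right) + 108\right)^{2} = \left(\frac{11}{12} + 108\right)^{2} = \left(\frac{1307}{12}\right)^{2} = \frac{1708249}{144}$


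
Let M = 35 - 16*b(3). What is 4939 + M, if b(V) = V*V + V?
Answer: 4782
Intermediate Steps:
b(V) = V + V² (b(V) = V² + V = V + V²)
M = -157 (M = 35 - 48*(1 + 3) = 35 - 48*4 = 35 - 16*12 = 35 - 192 = -157)
4939 + M = 4939 - 157 = 4782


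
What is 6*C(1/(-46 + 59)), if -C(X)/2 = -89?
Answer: 1068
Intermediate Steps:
C(X) = 178 (C(X) = -2*(-89) = 178)
6*C(1/(-46 + 59)) = 6*178 = 1068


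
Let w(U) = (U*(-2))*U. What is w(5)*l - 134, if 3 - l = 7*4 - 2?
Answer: 1016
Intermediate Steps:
w(U) = -2*U² (w(U) = (-2*U)*U = -2*U²)
l = -23 (l = 3 - (7*4 - 2) = 3 - (28 - 2) = 3 - 1*26 = 3 - 26 = -23)
w(5)*l - 134 = -2*5²*(-23) - 134 = -2*25*(-23) - 134 = -50*(-23) - 134 = 1150 - 134 = 1016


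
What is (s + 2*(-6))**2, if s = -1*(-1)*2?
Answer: 100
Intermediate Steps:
s = 2 (s = 1*2 = 2)
(s + 2*(-6))**2 = (2 + 2*(-6))**2 = (2 - 12)**2 = (-10)**2 = 100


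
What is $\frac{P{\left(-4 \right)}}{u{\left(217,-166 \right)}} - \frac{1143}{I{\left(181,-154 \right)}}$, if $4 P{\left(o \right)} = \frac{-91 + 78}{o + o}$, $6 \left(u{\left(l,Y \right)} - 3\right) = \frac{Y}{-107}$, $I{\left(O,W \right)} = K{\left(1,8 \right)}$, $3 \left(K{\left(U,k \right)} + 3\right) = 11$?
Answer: $- \frac{57383571}{33472} \approx -1714.4$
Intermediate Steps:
$K{\left(U,k \right)} = \frac{2}{3}$ ($K{\left(U,k \right)} = -3 + \frac{1}{3} \cdot 11 = -3 + \frac{11}{3} = \frac{2}{3}$)
$I{\left(O,W \right)} = \frac{2}{3}$
$u{\left(l,Y \right)} = 3 - \frac{Y}{642}$ ($u{\left(l,Y \right)} = 3 + \frac{Y \frac{1}{-107}}{6} = 3 + \frac{Y \left(- \frac{1}{107}\right)}{6} = 3 + \frac{\left(- \frac{1}{107}\right) Y}{6} = 3 - \frac{Y}{642}$)
$P{\left(o \right)} = - \frac{13}{8 o}$ ($P{\left(o \right)} = \frac{\left(-91 + 78\right) \frac{1}{o + o}}{4} = \frac{\left(-13\right) \frac{1}{2 o}}{4} = \frac{\left(- \frac{13}{2}\right) \frac{1}{o}}{4} = - \frac{13}{8 o}$)
$\frac{P{\left(-4 \right)}}{u{\left(217,-166 \right)}} - \frac{1143}{I{\left(181,-154 \right)}} = \frac{\left(- \frac{13}{8}\right) \frac{1}{-4}}{3 - - \frac{83}{321}} - \frac{1143}{\frac{2}{3}} = \frac{\left(- \frac{13}{8}\right) \left(- \frac{1}{4}\right)}{3 + \frac{83}{321}} - \frac{3429}{2} = \frac{13}{32 \cdot \frac{1046}{321}} - \frac{3429}{2} = \frac{13}{32} \cdot \frac{321}{1046} - \frac{3429}{2} = \frac{4173}{33472} - \frac{3429}{2} = - \frac{57383571}{33472}$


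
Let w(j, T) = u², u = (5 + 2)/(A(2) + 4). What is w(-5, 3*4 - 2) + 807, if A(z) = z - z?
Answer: 12961/16 ≈ 810.06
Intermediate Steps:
A(z) = 0
u = 7/4 (u = (5 + 2)/(0 + 4) = 7/4 ≈ 1.7500)
w(j, T) = 49/16 (w(j, T) = (7/4)² = 49/16)
w(-5, 3*4 - 2) + 807 = 49/16 + 807 = 12961/16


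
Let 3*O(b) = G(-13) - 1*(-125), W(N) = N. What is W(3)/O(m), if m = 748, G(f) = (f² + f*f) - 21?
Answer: 9/442 ≈ 0.020362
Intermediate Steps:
G(f) = -21 + 2*f² (G(f) = (f² + f²) - 21 = 2*f² - 21 = -21 + 2*f²)
O(b) = 442/3 (O(b) = ((-21 + 2*(-13)²) - 1*(-125))/3 = ((-21 + 2*169) + 125)/3 = ((-21 + 338) + 125)/3 = (317 + 125)/3 = (⅓)*442 = 442/3)
W(3)/O(m) = 3/(442/3) = 3*(3/442) = 9/442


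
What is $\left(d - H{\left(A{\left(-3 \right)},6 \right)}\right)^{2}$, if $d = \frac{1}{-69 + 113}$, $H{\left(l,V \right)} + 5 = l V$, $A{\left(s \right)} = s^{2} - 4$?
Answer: $\frac{1207801}{1936} \approx 623.86$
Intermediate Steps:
$A{\left(s \right)} = -4 + s^{2}$
$H{\left(l,V \right)} = -5 + V l$ ($H{\left(l,V \right)} = -5 + l V = -5 + V l$)
$d = \frac{1}{44} \approx 0.022727$
$\left(d - H{\left(A{\left(-3 \right)},6 \right)}\right)^{2} = \left(\frac{1}{44} - \left(-5 + 6 \left(-4 + \left(-3\right)^{2}\right)\right)\right)^{2} = \left(\frac{1}{44} - \left(-5 + 6 \left(-4 + 9\right)\right)\right)^{2} = \left(\frac{1}{44} - \left(-5 + 6 \cdot 5\right)\right)^{2} = \left(\frac{1}{44} - \left(-5 + 30\right)\right)^{2} = \left(\frac{1}{44} - 25\right)^{2} = \left(- \frac{1099}{44}\right)^{2} = \frac{1207801}{1936}$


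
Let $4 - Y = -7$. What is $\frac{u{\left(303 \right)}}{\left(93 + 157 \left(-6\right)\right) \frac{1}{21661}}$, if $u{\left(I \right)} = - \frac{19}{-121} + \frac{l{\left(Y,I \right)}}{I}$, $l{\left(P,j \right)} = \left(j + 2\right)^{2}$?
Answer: $- \frac{243941459902}{31126887} \approx -7837.0$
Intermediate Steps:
$Y = 11$ ($Y = 4 - -7 = 4 + 7 = 11$)
$l{\left(P,j \right)} = \left(2 + j\right)^{2}$
$u{\left(I \right)} = \frac{19}{121} + \frac{\left(2 + I\right)^{2}}{I}$ ($u{\left(I \right)} = - \frac{19}{-121} + \frac{\left(2 + I\right)^{2}}{I} = \left(-19\right) \left(- \frac{1}{121}\right) + \frac{\left(2 + I\right)^{2}}{I} = \frac{19}{121} + \frac{\left(2 + I\right)^{2}}{I}$)
$\frac{u{\left(303 \right)}}{\left(93 + 157 \left(-6\right)\right) \frac{1}{21661}} = \frac{\frac{19}{121} + \frac{\left(2 + 303\right)^{2}}{303}}{\left(93 + 157 \left(-6\right)\right) \frac{1}{21661}} = \frac{\frac{19}{121} + \frac{305^{2}}{303}}{\left(93 - 942\right) \frac{1}{21661}} = \frac{\frac{19}{121} + \frac{1}{303} \cdot 93025}{\left(-849\right) \frac{1}{21661}} = \frac{\frac{19}{121} + \frac{93025}{303}}{- \frac{849}{21661}} = \frac{11261782}{36663} \left(- \frac{21661}{849}\right) = - \frac{243941459902}{31126887}$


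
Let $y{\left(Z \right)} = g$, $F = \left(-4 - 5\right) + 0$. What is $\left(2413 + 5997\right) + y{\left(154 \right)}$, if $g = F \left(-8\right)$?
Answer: $8482$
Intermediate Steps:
$F = -9$ ($F = -9 + 0 = -9$)
$g = 72$ ($g = \left(-9\right) \left(-8\right) = 72$)
$y{\left(Z \right)} = 72$
$\left(2413 + 5997\right) + y{\left(154 \right)} = \left(2413 + 5997\right) + 72 = 8410 + 72 = 8482$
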